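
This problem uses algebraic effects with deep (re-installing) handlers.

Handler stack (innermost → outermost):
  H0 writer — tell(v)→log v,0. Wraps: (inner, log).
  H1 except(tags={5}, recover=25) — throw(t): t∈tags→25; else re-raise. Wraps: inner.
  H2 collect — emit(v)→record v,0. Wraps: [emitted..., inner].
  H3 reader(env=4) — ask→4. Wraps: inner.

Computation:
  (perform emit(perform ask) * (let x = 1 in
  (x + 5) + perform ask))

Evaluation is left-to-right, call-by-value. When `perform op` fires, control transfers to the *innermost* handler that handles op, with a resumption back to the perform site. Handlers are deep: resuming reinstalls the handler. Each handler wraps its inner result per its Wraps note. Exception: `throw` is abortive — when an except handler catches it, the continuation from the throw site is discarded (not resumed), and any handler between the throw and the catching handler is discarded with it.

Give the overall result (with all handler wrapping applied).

Step-by-step:
ask @ H3 ⇒ 4
emit(4) @ H2 ⇒ out+=4
ask @ H3 ⇒ 4
H0 returns (0, ())
H1 returns (0, ())
H2 returns [4, (0, ())]
H3 returns [4, (0, ())]
= [4, (0, ())]

Answer: [4, (0, ())]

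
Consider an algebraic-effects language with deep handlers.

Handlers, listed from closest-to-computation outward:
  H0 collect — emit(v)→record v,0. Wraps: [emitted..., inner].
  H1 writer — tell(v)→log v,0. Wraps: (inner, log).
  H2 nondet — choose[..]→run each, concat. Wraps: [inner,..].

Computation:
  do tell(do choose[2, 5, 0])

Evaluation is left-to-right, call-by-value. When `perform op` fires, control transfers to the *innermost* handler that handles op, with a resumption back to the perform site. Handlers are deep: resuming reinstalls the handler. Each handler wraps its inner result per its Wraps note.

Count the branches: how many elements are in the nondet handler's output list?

Answer: 3

Step-by-step:
choose[2, 5, 0] @ H2
  branch[0] choose=2:
    tell(2) @ H1 ⇒ log+=2
    H0 returns [0]
    H1 returns ([0], (2))
    H2 returns [([0], (2))]
  branch[1] choose=5:
    tell(5) @ H1 ⇒ log+=5
    H0 returns [0]
    H1 returns ([0], (5))
    H2 returns [([0], (5))]
  branch[2] choose=0:
    tell(0) @ H1 ⇒ log+=0
    H0 returns [0]
    H1 returns ([0], (0))
    H2 returns [([0], (0))]
= [([0], (2)), ([0], (5)), ([0], (0))]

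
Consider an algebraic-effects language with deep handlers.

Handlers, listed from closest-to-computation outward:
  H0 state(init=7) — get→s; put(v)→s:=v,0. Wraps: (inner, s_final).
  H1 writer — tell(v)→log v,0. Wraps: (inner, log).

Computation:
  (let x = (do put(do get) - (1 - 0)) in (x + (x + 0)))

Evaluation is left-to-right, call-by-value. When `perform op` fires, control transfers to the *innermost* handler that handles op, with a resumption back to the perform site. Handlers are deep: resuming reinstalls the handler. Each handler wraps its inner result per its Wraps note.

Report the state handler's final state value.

Evaluation trace:
get @ H0 ⇒ 7
put(7) @ H0 ⇒ s:=7
H0 returns (-2, 7)
H1 returns ((-2, 7), ())
= ((-2, 7), ())

Answer: 7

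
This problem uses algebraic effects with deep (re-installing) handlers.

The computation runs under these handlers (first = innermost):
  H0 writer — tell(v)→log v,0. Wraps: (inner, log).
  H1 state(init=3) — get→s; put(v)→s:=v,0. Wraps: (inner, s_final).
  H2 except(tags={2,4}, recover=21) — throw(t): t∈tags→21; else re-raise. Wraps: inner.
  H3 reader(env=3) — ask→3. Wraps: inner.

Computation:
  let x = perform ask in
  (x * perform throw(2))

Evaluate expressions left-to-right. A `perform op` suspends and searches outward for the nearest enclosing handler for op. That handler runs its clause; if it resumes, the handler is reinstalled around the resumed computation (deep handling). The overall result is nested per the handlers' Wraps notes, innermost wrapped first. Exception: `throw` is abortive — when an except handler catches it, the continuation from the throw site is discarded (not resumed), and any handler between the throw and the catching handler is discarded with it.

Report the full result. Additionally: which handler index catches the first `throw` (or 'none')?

Answer: 21 ; first throw caught by: H2

Working:
ask @ H3 ⇒ 3
throw(2) @ H2 caught ⇒ 21
H3 returns 21
= 21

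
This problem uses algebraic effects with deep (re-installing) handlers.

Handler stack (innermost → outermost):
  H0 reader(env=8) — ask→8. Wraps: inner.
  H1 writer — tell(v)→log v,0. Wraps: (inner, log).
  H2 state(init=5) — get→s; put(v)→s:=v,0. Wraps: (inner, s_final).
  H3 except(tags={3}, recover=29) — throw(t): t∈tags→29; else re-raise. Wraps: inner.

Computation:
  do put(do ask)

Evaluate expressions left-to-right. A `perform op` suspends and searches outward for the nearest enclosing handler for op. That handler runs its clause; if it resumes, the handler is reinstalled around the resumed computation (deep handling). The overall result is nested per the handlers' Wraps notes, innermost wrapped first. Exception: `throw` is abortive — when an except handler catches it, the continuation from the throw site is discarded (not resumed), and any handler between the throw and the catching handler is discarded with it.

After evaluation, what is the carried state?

Working:
ask @ H0 ⇒ 8
put(8) @ H2 ⇒ s:=8
H0 returns 0
H1 returns (0, ())
H2 returns ((0, ()), 8)
H3 returns ((0, ()), 8)
= ((0, ()), 8)

Answer: 8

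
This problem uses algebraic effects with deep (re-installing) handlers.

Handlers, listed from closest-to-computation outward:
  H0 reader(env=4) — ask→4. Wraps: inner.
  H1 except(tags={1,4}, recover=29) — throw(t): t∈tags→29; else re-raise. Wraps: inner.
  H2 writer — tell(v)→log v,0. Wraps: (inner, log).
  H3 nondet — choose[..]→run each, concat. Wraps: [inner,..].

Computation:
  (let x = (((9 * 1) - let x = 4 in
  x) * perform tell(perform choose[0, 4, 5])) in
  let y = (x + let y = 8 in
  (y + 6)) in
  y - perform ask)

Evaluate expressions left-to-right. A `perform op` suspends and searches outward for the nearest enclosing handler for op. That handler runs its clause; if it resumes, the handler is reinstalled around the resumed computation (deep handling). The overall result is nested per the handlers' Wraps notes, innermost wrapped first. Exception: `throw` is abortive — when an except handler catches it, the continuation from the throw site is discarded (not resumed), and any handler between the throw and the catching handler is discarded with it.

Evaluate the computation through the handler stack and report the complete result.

Answer: [(10, (0)), (10, (4)), (10, (5))]

Step-by-step:
choose[0, 4, 5] @ H3
  branch[0] choose=0:
    tell(0) @ H2 ⇒ log+=0
    ask @ H0 ⇒ 4
    H0 returns 10
    H1 returns 10
    H2 returns (10, (0))
    H3 returns [(10, (0))]
  branch[1] choose=4:
    tell(4) @ H2 ⇒ log+=4
    ask @ H0 ⇒ 4
    H0 returns 10
    H1 returns 10
    H2 returns (10, (4))
    H3 returns [(10, (4))]
  branch[2] choose=5:
    tell(5) @ H2 ⇒ log+=5
    ask @ H0 ⇒ 4
    H0 returns 10
    H1 returns 10
    H2 returns (10, (5))
    H3 returns [(10, (5))]
= [(10, (0)), (10, (4)), (10, (5))]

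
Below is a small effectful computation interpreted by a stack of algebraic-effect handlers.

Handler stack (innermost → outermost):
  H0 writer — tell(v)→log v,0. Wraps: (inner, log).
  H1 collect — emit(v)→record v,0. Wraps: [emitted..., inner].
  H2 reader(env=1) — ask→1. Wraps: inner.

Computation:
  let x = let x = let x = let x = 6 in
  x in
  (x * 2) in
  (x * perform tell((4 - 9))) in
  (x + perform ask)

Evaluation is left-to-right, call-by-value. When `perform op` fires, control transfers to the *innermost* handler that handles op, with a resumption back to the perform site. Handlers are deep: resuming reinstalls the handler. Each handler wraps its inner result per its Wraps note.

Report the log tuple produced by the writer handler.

Answer: (-5)

Evaluation trace:
tell(-5) @ H0 ⇒ log+=-5
ask @ H2 ⇒ 1
H0 returns (1, (-5))
H1 returns [(1, (-5))]
H2 returns [(1, (-5))]
= [(1, (-5))]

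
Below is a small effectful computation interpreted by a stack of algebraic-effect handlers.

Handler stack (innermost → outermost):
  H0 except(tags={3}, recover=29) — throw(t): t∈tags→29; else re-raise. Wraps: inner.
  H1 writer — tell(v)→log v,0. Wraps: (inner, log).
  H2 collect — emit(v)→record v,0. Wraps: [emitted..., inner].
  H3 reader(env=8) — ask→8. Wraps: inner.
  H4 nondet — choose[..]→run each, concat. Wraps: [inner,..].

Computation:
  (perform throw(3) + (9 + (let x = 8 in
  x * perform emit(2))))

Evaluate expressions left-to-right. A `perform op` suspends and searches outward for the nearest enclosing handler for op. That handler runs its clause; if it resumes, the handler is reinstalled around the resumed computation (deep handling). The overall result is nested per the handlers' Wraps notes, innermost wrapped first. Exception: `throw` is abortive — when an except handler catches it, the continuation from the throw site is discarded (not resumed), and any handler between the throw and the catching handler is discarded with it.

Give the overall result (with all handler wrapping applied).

Answer: [[(29, ())]]

Step-by-step:
throw(3) @ H0 caught ⇒ 29
H1 returns (29, ())
H2 returns [(29, ())]
H3 returns [(29, ())]
H4 returns [[(29, ())]]
= [[(29, ())]]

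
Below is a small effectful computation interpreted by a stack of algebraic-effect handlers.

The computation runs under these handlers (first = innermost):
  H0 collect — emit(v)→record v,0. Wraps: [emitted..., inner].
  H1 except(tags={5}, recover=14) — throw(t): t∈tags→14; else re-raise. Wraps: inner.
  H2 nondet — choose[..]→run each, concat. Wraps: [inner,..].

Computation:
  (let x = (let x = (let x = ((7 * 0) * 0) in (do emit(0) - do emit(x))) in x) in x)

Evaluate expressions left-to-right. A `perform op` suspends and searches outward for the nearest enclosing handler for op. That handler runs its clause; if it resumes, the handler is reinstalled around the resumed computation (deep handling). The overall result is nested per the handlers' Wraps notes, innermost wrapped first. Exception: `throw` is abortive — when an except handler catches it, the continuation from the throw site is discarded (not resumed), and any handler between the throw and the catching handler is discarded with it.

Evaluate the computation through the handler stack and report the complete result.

Working:
emit(0) @ H0 ⇒ out+=0
emit(0) @ H0 ⇒ out+=0
H0 returns [0, 0, 0]
H1 returns [0, 0, 0]
H2 returns [[0, 0, 0]]
= [[0, 0, 0]]

Answer: [[0, 0, 0]]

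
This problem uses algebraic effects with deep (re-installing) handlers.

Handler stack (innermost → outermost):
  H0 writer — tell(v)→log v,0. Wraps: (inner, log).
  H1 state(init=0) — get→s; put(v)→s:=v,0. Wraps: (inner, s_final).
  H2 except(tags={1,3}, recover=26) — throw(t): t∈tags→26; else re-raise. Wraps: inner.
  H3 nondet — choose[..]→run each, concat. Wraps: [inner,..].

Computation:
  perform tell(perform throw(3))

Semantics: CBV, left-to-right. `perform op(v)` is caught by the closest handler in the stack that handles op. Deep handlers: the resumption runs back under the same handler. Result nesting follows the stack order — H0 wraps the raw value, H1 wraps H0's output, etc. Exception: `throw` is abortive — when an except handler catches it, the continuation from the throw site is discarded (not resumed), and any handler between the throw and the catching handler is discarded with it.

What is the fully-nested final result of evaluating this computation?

Working:
throw(3) @ H2 caught ⇒ 26
H3 returns [26]
= [26]

Answer: [26]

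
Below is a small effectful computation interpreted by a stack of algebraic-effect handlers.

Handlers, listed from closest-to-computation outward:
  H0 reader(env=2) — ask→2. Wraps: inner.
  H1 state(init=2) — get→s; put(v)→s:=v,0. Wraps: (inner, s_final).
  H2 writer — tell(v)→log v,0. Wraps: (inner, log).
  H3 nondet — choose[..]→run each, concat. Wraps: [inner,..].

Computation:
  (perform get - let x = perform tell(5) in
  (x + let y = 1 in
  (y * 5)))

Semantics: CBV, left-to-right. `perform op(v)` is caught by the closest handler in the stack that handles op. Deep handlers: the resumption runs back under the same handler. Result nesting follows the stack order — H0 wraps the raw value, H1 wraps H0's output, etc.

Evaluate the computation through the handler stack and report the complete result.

Evaluation trace:
get @ H1 ⇒ 2
tell(5) @ H2 ⇒ log+=5
H0 returns -3
H1 returns (-3, 2)
H2 returns ((-3, 2), (5))
H3 returns [((-3, 2), (5))]
= [((-3, 2), (5))]

Answer: [((-3, 2), (5))]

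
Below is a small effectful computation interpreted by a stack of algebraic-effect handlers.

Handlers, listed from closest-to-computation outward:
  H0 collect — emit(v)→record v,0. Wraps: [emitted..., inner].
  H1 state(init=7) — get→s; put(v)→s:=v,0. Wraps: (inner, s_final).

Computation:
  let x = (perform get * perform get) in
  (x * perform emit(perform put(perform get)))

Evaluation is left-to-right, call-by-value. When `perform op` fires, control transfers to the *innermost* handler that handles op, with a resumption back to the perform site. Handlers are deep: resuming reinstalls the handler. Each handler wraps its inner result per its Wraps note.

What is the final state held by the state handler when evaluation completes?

Working:
get @ H1 ⇒ 7
get @ H1 ⇒ 7
get @ H1 ⇒ 7
put(7) @ H1 ⇒ s:=7
emit(0) @ H0 ⇒ out+=0
H0 returns [0, 0]
H1 returns ([0, 0], 7)
= ([0, 0], 7)

Answer: 7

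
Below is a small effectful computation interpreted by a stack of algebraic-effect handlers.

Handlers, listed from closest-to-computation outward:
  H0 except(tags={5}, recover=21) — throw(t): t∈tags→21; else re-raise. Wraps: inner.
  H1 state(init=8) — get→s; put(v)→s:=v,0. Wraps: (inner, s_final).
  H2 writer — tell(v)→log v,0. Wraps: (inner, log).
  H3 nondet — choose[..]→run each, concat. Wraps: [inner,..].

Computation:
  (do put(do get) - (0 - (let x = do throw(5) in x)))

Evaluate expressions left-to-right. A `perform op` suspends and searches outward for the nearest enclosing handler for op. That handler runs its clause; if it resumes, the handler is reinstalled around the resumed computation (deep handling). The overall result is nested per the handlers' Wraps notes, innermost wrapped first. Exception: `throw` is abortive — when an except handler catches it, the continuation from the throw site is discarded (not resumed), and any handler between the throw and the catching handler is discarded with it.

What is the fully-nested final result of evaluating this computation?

Answer: [((21, 8), ())]

Working:
get @ H1 ⇒ 8
put(8) @ H1 ⇒ s:=8
throw(5) @ H0 caught ⇒ 21
H1 returns (21, 8)
H2 returns ((21, 8), ())
H3 returns [((21, 8), ())]
= [((21, 8), ())]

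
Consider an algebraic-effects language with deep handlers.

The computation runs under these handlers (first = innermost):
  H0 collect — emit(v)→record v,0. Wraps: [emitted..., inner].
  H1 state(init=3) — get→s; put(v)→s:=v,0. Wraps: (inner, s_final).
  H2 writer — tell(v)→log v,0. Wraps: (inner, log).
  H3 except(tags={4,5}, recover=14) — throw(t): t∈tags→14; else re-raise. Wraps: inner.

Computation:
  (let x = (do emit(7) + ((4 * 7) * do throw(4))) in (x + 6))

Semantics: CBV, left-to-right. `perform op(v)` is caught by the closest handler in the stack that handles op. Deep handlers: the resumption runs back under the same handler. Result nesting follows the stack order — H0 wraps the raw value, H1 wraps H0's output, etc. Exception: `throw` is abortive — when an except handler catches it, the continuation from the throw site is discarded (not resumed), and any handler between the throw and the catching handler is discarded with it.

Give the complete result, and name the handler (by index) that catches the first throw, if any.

Step-by-step:
emit(7) @ H0 ⇒ out+=7
throw(4) @ H3 caught ⇒ 14
= 14

Answer: 14 ; first throw caught by: H3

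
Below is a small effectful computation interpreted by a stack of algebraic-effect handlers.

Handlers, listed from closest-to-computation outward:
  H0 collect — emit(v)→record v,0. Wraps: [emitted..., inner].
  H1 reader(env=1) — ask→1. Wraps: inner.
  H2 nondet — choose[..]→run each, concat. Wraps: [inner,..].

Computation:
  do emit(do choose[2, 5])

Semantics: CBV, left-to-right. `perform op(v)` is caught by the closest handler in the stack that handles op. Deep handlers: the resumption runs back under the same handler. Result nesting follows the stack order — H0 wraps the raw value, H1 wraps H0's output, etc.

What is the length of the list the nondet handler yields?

Answer: 2

Working:
choose[2, 5] @ H2
  branch[0] choose=2:
    emit(2) @ H0 ⇒ out+=2
    H0 returns [2, 0]
    H1 returns [2, 0]
    H2 returns [[2, 0]]
  branch[1] choose=5:
    emit(5) @ H0 ⇒ out+=5
    H0 returns [5, 0]
    H1 returns [5, 0]
    H2 returns [[5, 0]]
= [[2, 0], [5, 0]]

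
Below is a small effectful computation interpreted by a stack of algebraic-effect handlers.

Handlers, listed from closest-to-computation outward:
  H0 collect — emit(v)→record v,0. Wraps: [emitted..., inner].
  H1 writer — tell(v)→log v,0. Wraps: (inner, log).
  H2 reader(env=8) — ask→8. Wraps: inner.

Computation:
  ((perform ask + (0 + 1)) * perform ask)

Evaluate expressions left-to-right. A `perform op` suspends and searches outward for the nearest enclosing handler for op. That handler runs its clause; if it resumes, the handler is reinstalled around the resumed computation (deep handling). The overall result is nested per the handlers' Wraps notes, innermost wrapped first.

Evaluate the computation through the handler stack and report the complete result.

Answer: ([72], ())

Working:
ask @ H2 ⇒ 8
ask @ H2 ⇒ 8
H0 returns [72]
H1 returns ([72], ())
H2 returns ([72], ())
= ([72], ())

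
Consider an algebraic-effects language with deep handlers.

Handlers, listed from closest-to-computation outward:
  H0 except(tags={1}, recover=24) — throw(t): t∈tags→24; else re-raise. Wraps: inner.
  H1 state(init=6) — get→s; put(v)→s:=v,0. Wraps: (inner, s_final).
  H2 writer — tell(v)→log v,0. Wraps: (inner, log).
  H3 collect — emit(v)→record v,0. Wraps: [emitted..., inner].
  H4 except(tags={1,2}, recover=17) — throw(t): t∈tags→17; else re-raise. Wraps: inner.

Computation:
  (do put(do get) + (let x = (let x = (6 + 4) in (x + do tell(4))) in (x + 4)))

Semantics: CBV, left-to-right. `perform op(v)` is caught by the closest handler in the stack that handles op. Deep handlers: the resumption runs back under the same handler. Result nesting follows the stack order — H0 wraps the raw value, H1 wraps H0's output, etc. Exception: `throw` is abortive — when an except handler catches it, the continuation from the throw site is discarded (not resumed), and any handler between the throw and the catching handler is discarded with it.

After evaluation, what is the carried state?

Working:
get @ H1 ⇒ 6
put(6) @ H1 ⇒ s:=6
tell(4) @ H2 ⇒ log+=4
H0 returns 14
H1 returns (14, 6)
H2 returns ((14, 6), (4))
H3 returns [((14, 6), (4))]
H4 returns [((14, 6), (4))]
= [((14, 6), (4))]

Answer: 6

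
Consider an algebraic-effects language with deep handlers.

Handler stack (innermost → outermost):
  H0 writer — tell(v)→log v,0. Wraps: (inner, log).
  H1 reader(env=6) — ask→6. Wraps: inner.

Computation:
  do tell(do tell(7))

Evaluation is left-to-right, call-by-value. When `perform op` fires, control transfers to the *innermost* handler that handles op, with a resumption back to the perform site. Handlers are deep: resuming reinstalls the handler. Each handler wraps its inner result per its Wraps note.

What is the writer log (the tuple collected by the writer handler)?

Answer: (7, 0)

Working:
tell(7) @ H0 ⇒ log+=7
tell(0) @ H0 ⇒ log+=0
H0 returns (0, (7, 0))
H1 returns (0, (7, 0))
= (0, (7, 0))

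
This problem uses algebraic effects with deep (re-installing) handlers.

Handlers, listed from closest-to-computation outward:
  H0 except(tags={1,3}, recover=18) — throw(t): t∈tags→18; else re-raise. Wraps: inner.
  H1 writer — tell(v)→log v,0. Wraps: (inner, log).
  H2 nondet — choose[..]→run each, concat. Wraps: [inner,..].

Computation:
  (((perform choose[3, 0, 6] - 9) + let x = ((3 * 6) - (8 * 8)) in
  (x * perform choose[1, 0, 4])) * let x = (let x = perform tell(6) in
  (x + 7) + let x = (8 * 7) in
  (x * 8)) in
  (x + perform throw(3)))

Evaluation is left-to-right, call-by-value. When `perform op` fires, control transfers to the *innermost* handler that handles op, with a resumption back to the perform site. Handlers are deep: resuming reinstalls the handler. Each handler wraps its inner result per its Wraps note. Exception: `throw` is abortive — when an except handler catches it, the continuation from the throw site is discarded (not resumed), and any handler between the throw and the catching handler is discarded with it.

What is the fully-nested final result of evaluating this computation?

Answer: [(18, (6)), (18, (6)), (18, (6)), (18, (6)), (18, (6)), (18, (6)), (18, (6)), (18, (6)), (18, (6))]

Evaluation trace:
choose[3, 0, 6] @ H2
  branch[0] choose=3:
    choose[1, 0, 4] @ H2
      branch[0] choose=1:
        tell(6) @ H1 ⇒ log+=6
        throw(3) @ H0 caught ⇒ 18
        H1 returns (18, (6))
        H2 returns [(18, (6))]
      branch[1] choose=0:
        tell(6) @ H1 ⇒ log+=6
        throw(3) @ H0 caught ⇒ 18
        H1 returns (18, (6))
        H2 returns [(18, (6))]
      branch[2] choose=4:
        tell(6) @ H1 ⇒ log+=6
        throw(3) @ H0 caught ⇒ 18
        H1 returns (18, (6))
        H2 returns [(18, (6))]
  branch[1] choose=0:
    choose[1, 0, 4] @ H2
      branch[0] choose=1:
        tell(6) @ H1 ⇒ log+=6
        throw(3) @ H0 caught ⇒ 18
        H1 returns (18, (6))
        H2 returns [(18, (6))]
      branch[1] choose=0:
        tell(6) @ H1 ⇒ log+=6
        throw(3) @ H0 caught ⇒ 18
        H1 returns (18, (6))
        H2 returns [(18, (6))]
      branch[2] choose=4:
        tell(6) @ H1 ⇒ log+=6
        throw(3) @ H0 caught ⇒ 18
        H1 returns (18, (6))
        H2 returns [(18, (6))]
  branch[2] choose=6:
    choose[1, 0, 4] @ H2
      branch[0] choose=1:
        tell(6) @ H1 ⇒ log+=6
        throw(3) @ H0 caught ⇒ 18
        H1 returns (18, (6))
        H2 returns [(18, (6))]
      branch[1] choose=0:
        tell(6) @ H1 ⇒ log+=6
        throw(3) @ H0 caught ⇒ 18
        H1 returns (18, (6))
        H2 returns [(18, (6))]
      branch[2] choose=4:
        tell(6) @ H1 ⇒ log+=6
        throw(3) @ H0 caught ⇒ 18
        H1 returns (18, (6))
        H2 returns [(18, (6))]
= [(18, (6)), (18, (6)), (18, (6)), (18, (6)), (18, (6)), (18, (6)), (18, (6)), (18, (6)), (18, (6))]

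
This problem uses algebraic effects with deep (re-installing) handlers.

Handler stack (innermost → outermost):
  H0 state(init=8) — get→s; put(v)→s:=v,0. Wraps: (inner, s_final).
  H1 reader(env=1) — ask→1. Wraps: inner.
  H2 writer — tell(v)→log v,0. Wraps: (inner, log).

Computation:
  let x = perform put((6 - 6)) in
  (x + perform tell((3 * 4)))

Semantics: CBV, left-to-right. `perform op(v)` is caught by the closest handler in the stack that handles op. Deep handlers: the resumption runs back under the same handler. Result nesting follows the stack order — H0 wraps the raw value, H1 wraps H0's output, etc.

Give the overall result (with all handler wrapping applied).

Answer: ((0, 0), (12))

Step-by-step:
put(0) @ H0 ⇒ s:=0
tell(12) @ H2 ⇒ log+=12
H0 returns (0, 0)
H1 returns (0, 0)
H2 returns ((0, 0), (12))
= ((0, 0), (12))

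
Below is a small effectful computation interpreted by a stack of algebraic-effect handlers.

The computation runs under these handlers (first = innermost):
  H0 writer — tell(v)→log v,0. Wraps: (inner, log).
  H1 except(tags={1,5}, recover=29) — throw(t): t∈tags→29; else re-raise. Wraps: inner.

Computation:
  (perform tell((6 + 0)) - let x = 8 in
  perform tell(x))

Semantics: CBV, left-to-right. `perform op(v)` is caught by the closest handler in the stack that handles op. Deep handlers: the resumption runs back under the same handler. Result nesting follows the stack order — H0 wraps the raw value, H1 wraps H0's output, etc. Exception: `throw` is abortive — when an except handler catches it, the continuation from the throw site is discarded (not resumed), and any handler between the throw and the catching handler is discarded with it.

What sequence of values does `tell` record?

Answer: (6, 8)

Evaluation trace:
tell(6) @ H0 ⇒ log+=6
tell(8) @ H0 ⇒ log+=8
H0 returns (0, (6, 8))
H1 returns (0, (6, 8))
= (0, (6, 8))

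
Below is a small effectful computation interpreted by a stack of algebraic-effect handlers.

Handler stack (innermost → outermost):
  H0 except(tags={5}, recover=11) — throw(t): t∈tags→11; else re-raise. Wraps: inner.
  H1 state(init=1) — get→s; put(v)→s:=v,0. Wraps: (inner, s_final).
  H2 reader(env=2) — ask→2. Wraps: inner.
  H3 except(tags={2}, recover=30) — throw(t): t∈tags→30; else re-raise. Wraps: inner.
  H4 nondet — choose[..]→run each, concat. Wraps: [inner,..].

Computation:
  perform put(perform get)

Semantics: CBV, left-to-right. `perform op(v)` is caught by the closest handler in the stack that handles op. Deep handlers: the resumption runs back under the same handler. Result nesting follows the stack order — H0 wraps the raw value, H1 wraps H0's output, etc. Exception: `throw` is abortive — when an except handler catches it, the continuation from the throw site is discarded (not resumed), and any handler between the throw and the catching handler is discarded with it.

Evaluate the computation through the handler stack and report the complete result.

Answer: [(0, 1)]

Working:
get @ H1 ⇒ 1
put(1) @ H1 ⇒ s:=1
H0 returns 0
H1 returns (0, 1)
H2 returns (0, 1)
H3 returns (0, 1)
H4 returns [(0, 1)]
= [(0, 1)]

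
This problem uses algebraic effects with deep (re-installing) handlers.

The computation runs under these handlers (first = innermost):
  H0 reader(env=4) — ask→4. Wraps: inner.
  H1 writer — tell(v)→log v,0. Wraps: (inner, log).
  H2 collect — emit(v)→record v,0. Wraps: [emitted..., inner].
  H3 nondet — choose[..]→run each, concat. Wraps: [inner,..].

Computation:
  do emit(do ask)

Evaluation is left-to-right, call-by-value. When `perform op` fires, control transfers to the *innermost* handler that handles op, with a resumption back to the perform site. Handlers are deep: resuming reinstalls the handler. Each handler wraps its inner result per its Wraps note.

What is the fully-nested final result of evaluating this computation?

Step-by-step:
ask @ H0 ⇒ 4
emit(4) @ H2 ⇒ out+=4
H0 returns 0
H1 returns (0, ())
H2 returns [4, (0, ())]
H3 returns [[4, (0, ())]]
= [[4, (0, ())]]

Answer: [[4, (0, ())]]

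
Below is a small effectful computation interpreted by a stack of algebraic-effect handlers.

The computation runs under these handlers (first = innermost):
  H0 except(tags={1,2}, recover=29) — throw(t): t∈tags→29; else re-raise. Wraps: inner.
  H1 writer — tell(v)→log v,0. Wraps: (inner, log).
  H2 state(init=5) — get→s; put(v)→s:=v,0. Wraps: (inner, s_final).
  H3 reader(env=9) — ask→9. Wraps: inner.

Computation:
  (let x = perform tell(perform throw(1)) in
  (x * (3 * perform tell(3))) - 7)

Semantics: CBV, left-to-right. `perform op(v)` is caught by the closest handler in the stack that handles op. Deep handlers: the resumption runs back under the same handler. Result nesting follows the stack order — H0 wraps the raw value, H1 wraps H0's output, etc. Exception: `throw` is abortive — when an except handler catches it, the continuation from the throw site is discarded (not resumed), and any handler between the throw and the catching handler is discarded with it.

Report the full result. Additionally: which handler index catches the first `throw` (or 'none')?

Step-by-step:
throw(1) @ H0 caught ⇒ 29
H1 returns (29, ())
H2 returns ((29, ()), 5)
H3 returns ((29, ()), 5)
= ((29, ()), 5)

Answer: ((29, ()), 5) ; first throw caught by: H0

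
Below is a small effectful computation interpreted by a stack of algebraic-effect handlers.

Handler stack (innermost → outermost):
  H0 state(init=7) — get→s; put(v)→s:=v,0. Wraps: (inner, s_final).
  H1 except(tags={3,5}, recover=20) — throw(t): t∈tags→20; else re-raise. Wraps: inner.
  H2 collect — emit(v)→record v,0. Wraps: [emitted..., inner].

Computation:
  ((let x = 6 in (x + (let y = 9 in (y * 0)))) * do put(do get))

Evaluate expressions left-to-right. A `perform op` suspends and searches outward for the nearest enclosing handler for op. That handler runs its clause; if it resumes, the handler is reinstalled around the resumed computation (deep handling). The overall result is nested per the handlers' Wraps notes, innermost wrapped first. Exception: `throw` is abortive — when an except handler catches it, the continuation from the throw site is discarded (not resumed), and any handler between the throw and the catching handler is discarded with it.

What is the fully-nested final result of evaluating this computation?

Answer: [(0, 7)]

Working:
get @ H0 ⇒ 7
put(7) @ H0 ⇒ s:=7
H0 returns (0, 7)
H1 returns (0, 7)
H2 returns [(0, 7)]
= [(0, 7)]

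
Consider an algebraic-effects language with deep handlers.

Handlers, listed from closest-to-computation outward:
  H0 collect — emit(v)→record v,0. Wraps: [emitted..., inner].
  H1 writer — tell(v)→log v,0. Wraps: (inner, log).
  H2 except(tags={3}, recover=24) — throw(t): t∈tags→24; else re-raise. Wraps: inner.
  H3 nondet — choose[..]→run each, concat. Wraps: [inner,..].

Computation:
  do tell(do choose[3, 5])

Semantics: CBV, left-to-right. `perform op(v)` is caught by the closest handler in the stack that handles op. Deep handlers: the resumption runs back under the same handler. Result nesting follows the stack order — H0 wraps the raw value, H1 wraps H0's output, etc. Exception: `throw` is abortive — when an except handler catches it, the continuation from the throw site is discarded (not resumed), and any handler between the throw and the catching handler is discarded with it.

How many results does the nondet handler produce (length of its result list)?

Answer: 2

Evaluation trace:
choose[3, 5] @ H3
  branch[0] choose=3:
    tell(3) @ H1 ⇒ log+=3
    H0 returns [0]
    H1 returns ([0], (3))
    H2 returns ([0], (3))
    H3 returns [([0], (3))]
  branch[1] choose=5:
    tell(5) @ H1 ⇒ log+=5
    H0 returns [0]
    H1 returns ([0], (5))
    H2 returns ([0], (5))
    H3 returns [([0], (5))]
= [([0], (3)), ([0], (5))]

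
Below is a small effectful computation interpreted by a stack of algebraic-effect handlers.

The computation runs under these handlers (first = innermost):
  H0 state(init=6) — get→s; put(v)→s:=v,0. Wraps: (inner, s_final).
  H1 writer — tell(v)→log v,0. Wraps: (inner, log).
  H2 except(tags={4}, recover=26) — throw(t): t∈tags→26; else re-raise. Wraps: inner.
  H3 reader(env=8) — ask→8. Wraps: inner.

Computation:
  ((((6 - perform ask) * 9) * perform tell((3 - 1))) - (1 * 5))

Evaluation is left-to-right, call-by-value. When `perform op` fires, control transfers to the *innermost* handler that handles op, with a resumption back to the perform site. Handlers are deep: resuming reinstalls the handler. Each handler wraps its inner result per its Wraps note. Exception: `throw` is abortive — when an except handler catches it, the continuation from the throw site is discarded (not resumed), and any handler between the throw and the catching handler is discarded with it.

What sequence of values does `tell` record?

Evaluation trace:
ask @ H3 ⇒ 8
tell(2) @ H1 ⇒ log+=2
H0 returns (-5, 6)
H1 returns ((-5, 6), (2))
H2 returns ((-5, 6), (2))
H3 returns ((-5, 6), (2))
= ((-5, 6), (2))

Answer: (2)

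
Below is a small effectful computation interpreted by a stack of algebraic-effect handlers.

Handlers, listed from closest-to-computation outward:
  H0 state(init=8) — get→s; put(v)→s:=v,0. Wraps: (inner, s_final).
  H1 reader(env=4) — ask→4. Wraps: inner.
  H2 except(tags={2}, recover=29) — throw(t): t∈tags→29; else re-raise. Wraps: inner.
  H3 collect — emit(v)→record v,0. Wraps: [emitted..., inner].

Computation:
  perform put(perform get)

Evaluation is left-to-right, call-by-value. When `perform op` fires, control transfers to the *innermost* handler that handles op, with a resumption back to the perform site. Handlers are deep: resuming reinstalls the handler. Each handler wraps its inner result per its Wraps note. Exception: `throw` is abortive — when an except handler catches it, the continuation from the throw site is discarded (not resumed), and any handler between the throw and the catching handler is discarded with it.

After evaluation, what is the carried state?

Answer: 8

Step-by-step:
get @ H0 ⇒ 8
put(8) @ H0 ⇒ s:=8
H0 returns (0, 8)
H1 returns (0, 8)
H2 returns (0, 8)
H3 returns [(0, 8)]
= [(0, 8)]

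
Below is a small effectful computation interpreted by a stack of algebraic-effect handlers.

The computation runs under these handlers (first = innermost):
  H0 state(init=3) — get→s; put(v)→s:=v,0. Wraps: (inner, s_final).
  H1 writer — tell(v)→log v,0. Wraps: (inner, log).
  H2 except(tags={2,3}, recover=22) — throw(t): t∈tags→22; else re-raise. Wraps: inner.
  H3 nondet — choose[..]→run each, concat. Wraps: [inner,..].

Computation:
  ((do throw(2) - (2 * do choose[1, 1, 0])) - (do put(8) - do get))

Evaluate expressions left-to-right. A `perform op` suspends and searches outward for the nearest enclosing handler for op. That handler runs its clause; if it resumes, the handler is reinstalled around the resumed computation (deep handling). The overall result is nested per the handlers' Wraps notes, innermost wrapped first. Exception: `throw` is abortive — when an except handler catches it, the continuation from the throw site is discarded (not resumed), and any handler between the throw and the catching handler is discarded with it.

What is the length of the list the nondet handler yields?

Working:
throw(2) @ H2 caught ⇒ 22
H3 returns [22]
= [22]

Answer: 1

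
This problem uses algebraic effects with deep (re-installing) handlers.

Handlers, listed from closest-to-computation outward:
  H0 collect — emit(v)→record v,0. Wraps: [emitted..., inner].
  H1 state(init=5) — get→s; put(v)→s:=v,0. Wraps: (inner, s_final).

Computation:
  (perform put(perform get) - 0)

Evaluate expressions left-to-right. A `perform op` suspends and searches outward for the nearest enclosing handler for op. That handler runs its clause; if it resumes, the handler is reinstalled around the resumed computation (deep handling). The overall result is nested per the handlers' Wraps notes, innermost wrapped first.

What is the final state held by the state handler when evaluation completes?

Working:
get @ H1 ⇒ 5
put(5) @ H1 ⇒ s:=5
H0 returns [0]
H1 returns ([0], 5)
= ([0], 5)

Answer: 5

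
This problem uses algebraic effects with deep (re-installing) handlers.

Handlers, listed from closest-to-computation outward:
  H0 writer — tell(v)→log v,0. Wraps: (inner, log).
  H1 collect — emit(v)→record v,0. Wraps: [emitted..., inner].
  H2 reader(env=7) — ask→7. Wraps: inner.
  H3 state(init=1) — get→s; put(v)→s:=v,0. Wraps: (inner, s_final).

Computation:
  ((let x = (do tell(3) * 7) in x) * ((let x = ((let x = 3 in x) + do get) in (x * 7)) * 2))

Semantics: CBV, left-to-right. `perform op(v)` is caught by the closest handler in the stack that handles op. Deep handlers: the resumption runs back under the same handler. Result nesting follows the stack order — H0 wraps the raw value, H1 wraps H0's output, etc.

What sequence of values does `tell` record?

Working:
tell(3) @ H0 ⇒ log+=3
get @ H3 ⇒ 1
H0 returns (0, (3))
H1 returns [(0, (3))]
H2 returns [(0, (3))]
H3 returns ([(0, (3))], 1)
= ([(0, (3))], 1)

Answer: (3)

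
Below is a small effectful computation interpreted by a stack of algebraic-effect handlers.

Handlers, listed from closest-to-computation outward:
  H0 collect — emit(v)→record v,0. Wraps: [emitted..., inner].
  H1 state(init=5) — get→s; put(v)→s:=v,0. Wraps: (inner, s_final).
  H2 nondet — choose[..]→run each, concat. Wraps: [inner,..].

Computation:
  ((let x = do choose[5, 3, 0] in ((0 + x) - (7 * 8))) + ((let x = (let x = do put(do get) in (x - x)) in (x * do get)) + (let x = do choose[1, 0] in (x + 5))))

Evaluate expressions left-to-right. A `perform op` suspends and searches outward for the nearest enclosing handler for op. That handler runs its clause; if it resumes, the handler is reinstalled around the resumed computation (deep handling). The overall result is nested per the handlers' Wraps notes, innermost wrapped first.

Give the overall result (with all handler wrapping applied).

Answer: [([-45], 5), ([-46], 5), ([-47], 5), ([-48], 5), ([-50], 5), ([-51], 5)]

Working:
choose[5, 3, 0] @ H2
  branch[0] choose=5:
    get @ H1 ⇒ 5
    put(5) @ H1 ⇒ s:=5
    get @ H1 ⇒ 5
    choose[1, 0] @ H2
      branch[0] choose=1:
        H0 returns [-45]
        H1 returns ([-45], 5)
        H2 returns [([-45], 5)]
      branch[1] choose=0:
        H0 returns [-46]
        H1 returns ([-46], 5)
        H2 returns [([-46], 5)]
  branch[1] choose=3:
    get @ H1 ⇒ 5
    put(5) @ H1 ⇒ s:=5
    get @ H1 ⇒ 5
    choose[1, 0] @ H2
      branch[0] choose=1:
        H0 returns [-47]
        H1 returns ([-47], 5)
        H2 returns [([-47], 5)]
      branch[1] choose=0:
        H0 returns [-48]
        H1 returns ([-48], 5)
        H2 returns [([-48], 5)]
  branch[2] choose=0:
    get @ H1 ⇒ 5
    put(5) @ H1 ⇒ s:=5
    get @ H1 ⇒ 5
    choose[1, 0] @ H2
      branch[0] choose=1:
        H0 returns [-50]
        H1 returns ([-50], 5)
        H2 returns [([-50], 5)]
      branch[1] choose=0:
        H0 returns [-51]
        H1 returns ([-51], 5)
        H2 returns [([-51], 5)]
= [([-45], 5), ([-46], 5), ([-47], 5), ([-48], 5), ([-50], 5), ([-51], 5)]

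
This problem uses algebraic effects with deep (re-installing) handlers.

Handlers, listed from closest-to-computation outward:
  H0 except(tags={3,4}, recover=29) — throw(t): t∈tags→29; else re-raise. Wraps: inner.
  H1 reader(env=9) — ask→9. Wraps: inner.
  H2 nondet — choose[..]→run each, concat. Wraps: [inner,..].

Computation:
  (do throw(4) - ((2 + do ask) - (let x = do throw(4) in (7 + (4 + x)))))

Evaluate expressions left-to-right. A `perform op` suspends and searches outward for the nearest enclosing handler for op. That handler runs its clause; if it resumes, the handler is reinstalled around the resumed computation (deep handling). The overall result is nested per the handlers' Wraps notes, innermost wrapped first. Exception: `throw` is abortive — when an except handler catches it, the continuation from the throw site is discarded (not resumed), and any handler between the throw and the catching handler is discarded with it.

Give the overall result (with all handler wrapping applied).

Working:
throw(4) @ H0 caught ⇒ 29
H1 returns 29
H2 returns [29]
= [29]

Answer: [29]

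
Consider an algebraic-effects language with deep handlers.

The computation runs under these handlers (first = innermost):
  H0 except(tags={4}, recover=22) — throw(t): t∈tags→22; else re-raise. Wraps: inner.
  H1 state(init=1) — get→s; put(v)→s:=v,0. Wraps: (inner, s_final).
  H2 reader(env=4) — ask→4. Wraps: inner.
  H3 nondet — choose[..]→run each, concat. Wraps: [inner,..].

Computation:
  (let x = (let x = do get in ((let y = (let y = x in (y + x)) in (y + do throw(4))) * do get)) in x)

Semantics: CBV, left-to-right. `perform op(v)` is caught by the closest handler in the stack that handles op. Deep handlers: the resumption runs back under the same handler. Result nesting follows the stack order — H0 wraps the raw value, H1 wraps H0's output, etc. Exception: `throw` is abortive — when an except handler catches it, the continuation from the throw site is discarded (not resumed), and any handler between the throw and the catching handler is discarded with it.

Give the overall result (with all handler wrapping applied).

Answer: [(22, 1)]

Working:
get @ H1 ⇒ 1
throw(4) @ H0 caught ⇒ 22
H1 returns (22, 1)
H2 returns (22, 1)
H3 returns [(22, 1)]
= [(22, 1)]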